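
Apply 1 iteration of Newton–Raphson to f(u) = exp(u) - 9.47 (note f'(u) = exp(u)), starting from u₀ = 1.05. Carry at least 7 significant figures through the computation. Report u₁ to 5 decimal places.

3.36391

u_0 = 1.050000: f = -6.612349, f' = 2.857651 → u_1 = 1.050000 - (-6.612349)/(2.857651) = 3.363910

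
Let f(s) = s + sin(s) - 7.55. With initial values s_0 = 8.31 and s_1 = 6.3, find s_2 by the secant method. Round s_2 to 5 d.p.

f(s_0) = 1.657813, f(s_1) = -1.233186
s_2 = 6.300000 - (-1.233186)·(6.300000 - 8.310000)/(-1.233186 - (1.657813)) = 7.157387; f(s_2) = 0.374418

7.15739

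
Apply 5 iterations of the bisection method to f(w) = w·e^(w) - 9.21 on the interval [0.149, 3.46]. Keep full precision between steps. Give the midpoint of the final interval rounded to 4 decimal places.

f(0.149000) = -9.037060, f(3.460000) = 100.876739 (opposite signs)
step 1: m = 1.804500, f(m) = 1.755824 > 0 → root in [0.149000, 1.804500]
step 2: m = 0.976750, f(m) = -6.615937 < 0 → root in [0.976750, 1.804500]
step 3: m = 1.390625, f(m) = -3.623359 < 0 → root in [1.390625, 1.804500]
step 4: m = 1.597562, f(m) = -1.316485 < 0 → root in [1.597562, 1.804500]
step 5: m = 1.701031, f(m) = 0.110963 > 0 → root in [1.597562, 1.701031]
Midpoint of [1.597562, 1.701031] = 1.649297

1.6493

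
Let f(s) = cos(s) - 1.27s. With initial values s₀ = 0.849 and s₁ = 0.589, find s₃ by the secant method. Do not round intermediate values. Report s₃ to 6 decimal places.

f(s_0) = -0.417496, f(s_1) = 0.083467
s_2 = 0.589000 - (0.083467)·(0.589000 - 0.849000)/(0.083467 - (-0.417496)) = 0.632319; f(s_2) = 0.003614
s_3 = 0.632319 - (0.003614)·(0.632319 - 0.589000)/(0.003614 - (0.083467)) = 0.634280; f(s_3) = -0.000036

0.634280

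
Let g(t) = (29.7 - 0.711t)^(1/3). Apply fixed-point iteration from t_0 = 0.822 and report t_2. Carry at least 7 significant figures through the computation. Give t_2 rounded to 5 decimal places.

3.01887

t_1 = g(0.822000) = 3.076392
t_2 = g(3.076392) = 3.018869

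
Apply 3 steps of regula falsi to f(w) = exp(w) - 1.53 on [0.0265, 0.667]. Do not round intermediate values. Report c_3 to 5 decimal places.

0.42460

False-position update: c = (a·f(b) − b·f(a))/(f(b) − f(a)); replace the endpoint whose sign matches f(c).
f(0.026500) = -0.503146, f(0.667000) = 0.418383
step 1: c = 0.376207, f(c) = -0.073252 < 0 → new bracket [0.376207, 0.667000]
step 2: c = 0.419534, f(c) = -0.008748 < 0 → new bracket [0.419534, 0.667000]
step 3: c = 0.424602, f(c) = -0.001018 < 0 → new bracket [0.424602, 0.667000]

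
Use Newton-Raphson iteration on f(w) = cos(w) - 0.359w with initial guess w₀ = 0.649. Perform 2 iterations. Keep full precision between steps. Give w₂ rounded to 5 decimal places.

1.14762

f'(w) = -sin(w) - 0.359
w_0 = 0.649000: f = 0.563698, f' = -0.963390 → w_1 = 0.649000 - (0.563698)/(-0.963390) = 1.234119
w_1 = 1.234119: f = -0.112696, f' = -1.302857 → w_2 = 1.234119 - (-0.112696)/(-1.302857) = 1.147620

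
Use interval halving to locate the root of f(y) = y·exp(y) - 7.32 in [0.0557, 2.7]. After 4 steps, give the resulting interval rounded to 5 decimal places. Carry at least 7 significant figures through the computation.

[1.54312, 1.70839]

f(0.055700) = -7.261109, f(2.700000) = 32.855276 (opposite signs)
step 1: m = 1.377850, f(m) = -1.854944 < 0 → root in [1.377850, 2.700000]
step 2: m = 2.038925, f(m) = 8.343728 > 0 → root in [1.377850, 2.038925]
step 3: m = 1.708387, f(m) = 2.110390 > 0 → root in [1.377850, 1.708387]
step 4: m = 1.543119, f(m) = -0.099499 < 0 → root in [1.543119, 1.708387]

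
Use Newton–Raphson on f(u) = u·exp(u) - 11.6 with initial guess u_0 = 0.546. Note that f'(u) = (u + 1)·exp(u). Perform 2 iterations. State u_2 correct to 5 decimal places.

3.74207

Newton update: u ← u − f(u)/f'(u).
u_0 = 0.546000: f = -10.657422, f' = 2.668912 → u_1 = 0.546000 - (-10.657422)/(2.668912) = 4.539171
u_1 = 4.539171: f = 413.325991, f' = 518.539125 → u_2 = 4.539171 - (413.325991)/(518.539125) = 3.742074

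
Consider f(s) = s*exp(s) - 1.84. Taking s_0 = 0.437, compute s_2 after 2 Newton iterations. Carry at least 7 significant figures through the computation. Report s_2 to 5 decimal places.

f'(s) = (s+1)*exp(s)
s_0 = 0.437000: f = -1.163499, f' = 2.224557 → s_1 = 0.437000 - (-1.163499)/(2.224557) = 0.960025
s_1 = 0.960025: f = 0.667358, f' = 5.119121 → s_2 = 0.960025 - (0.667358)/(5.119121) = 0.829660

0.82966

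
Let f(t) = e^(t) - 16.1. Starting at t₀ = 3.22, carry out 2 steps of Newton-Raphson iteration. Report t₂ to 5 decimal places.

2.78229

f'(t) = e^(t)
t_0 = 3.220000: f = 8.928120, f' = 25.028120 → t_1 = 3.220000 - (8.928120)/(25.028120) = 2.863276
t_1 = 2.863276: f = 1.418832, f' = 17.518832 → t_2 = 2.863276 - (1.418832)/(17.518832) = 2.782287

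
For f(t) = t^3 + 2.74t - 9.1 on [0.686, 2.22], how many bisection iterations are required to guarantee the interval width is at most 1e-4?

14

Initial width b − a = 2.22 − 0.686 = 1.534000.
After n steps the width is (b−a)/2^n; need (b−a)/2^n ≤ 1e-4.
So n ≥ log₂(1.534000/1e-4) = log₂(15340.0000) ≈ 13.9050.
Hence n = 14.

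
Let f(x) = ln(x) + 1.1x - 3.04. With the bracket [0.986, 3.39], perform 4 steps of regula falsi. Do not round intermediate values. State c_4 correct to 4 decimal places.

f(0.986000) = -1.969499, f(3.390000) = 1.909830
step 1: c = 2.206488, f(c) = 0.178539 > 0 → new bracket [0.986000, 2.206488]
step 2: c = 2.105044, f(c) = 0.019886 > 0 → new bracket [0.986000, 2.105044]
step 3: c = 2.093859, f(c) = 0.002253 > 0 → new bracket [0.986000, 2.093859]
step 4: c = 2.092593, f(c) = 0.000256 > 0 → new bracket [0.986000, 2.092593]

2.0926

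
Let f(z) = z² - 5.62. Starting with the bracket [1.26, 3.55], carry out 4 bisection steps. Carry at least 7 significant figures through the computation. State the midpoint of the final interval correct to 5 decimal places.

f(1.260000) = -4.032400, f(3.550000) = 6.982500 (opposite signs)
step 1: m = 2.405000, f(m) = 0.164025 > 0 → root in [1.260000, 2.405000]
step 2: m = 1.832500, f(m) = -2.261944 < 0 → root in [1.832500, 2.405000]
step 3: m = 2.118750, f(m) = -1.130898 < 0 → root in [2.118750, 2.405000]
step 4: m = 2.261875, f(m) = -0.503921 < 0 → root in [2.261875, 2.405000]
Midpoint of [2.261875, 2.405000] = 2.333437

2.33344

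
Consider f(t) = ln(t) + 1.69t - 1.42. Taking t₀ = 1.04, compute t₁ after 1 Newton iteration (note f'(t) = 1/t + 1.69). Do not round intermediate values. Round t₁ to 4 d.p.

Newton update: t ← t − f(t)/f'(t).
t_0 = 1.040000: f = 0.376821, f' = 2.651538 → t_1 = 1.040000 - (0.376821)/(2.651538) = 0.897886

0.8979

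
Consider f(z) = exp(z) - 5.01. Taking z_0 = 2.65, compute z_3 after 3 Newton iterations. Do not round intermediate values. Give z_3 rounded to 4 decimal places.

f'(z) = exp(z)
z_0 = 2.650000: f = 9.144039, f' = 14.154039 → z_1 = 2.650000 - (9.144039)/(14.154039) = 2.003963
z_1 = 2.003963: f = 2.408394, f' = 7.418394 → z_2 = 2.003963 - (2.408394)/(7.418394) = 1.679311
z_2 = 1.679311: f = 0.351860, f' = 5.361860 → z_3 = 1.679311 - (0.351860)/(5.361860) = 1.613688

1.6137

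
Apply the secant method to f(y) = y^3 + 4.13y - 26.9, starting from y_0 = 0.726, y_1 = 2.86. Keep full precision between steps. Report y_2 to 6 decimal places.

f(y_0) = -23.518963, f(y_1) = 8.305456
y_2 = 2.860000 - (8.305456)·(2.860000 - 0.726000)/(8.305456 - (-23.518963)) = 2.303074; f(y_2) = -5.172453

2.303074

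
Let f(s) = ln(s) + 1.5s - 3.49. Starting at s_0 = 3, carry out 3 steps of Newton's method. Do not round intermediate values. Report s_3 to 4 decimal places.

f'(s) = 1/s + 1.5
s_0 = 3.000000: f = 2.108612, f' = 1.833333 → s_1 = 3.000000 - (2.108612)/(1.833333) = 1.849848
s_1 = 1.849848: f = -0.100125, f' = 2.040585 → s_2 = 1.849848 - (-0.100125)/(2.040585) = 1.898915
s_2 = 1.898915: f = -0.000346, f' = 2.026617 → s_3 = 1.898915 - (-0.000346)/(2.026617) = 1.899085

1.8991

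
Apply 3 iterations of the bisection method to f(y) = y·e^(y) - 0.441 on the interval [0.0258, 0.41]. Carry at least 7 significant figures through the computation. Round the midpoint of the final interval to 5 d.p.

f(0.025800) = -0.414526, f(0.410000) = 0.176795 (opposite signs)
step 1: m = 0.217900, f(m) = -0.170049 < 0 → root in [0.217900, 0.410000]
step 2: m = 0.313950, f(m) = -0.011259 < 0 → root in [0.313950, 0.410000]
step 3: m = 0.361975, f(m) = 0.078855 > 0 → root in [0.313950, 0.361975]
Midpoint of [0.313950, 0.361975] = 0.337962

0.33796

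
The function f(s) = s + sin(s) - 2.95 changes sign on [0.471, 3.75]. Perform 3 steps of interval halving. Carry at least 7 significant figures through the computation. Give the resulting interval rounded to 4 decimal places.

f(0.471000) = -2.025222, f(3.750000) = 0.228439 (opposite signs)
step 1: m = 2.110500, f(m) = 0.018361 > 0 → root in [0.471000, 2.110500]
step 2: m = 1.290750, f(m) = -0.698207 < 0 → root in [1.290750, 2.110500]
step 3: m = 1.700625, f(m) = -0.257791 < 0 → root in [1.700625, 2.110500]

[1.7006, 2.1105]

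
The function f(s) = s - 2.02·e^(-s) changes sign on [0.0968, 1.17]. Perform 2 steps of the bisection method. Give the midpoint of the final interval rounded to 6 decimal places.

0.767550

f(0.096800) = -1.736830, f(1.170000) = 0.543059 (opposite signs)
step 1: m = 0.633400, f(m) = -0.438784 < 0 → root in [0.633400, 1.170000]
step 2: m = 0.901700, f(m) = 0.081824 > 0 → root in [0.633400, 0.901700]
Midpoint of [0.633400, 0.901700] = 0.767550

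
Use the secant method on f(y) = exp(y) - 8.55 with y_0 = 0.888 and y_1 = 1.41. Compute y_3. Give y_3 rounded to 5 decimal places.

1.90957

f(y_0) = -6.119736, f(y_1) = -4.454045
y_2 = 1.410000 - (-4.454045)·(1.410000 - 0.888000)/(-4.454045 - (-6.119736)) = 2.805824; f(y_2) = 7.990696
y_3 = 2.805824 - (7.990696)·(2.805824 - 1.410000)/(7.990696 - (-4.454045)) = 1.909573; f(y_3) = -1.799791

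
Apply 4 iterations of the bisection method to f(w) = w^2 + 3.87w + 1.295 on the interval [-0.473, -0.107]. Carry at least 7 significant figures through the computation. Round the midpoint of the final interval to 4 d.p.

f(-0.473000) = -0.311781, f(-0.107000) = 0.892359 (opposite signs)
step 1: m = -0.290000, f(m) = 0.256800 > 0 → root in [-0.473000, -0.290000]
step 2: m = -0.381500, f(m) = -0.035863 < 0 → root in [-0.381500, -0.290000]
step 3: m = -0.335750, f(m) = 0.108376 > 0 → root in [-0.381500, -0.335750]
step 4: m = -0.358625, f(m) = 0.035733 > 0 → root in [-0.381500, -0.358625]
Midpoint of [-0.381500, -0.358625] = -0.370062

-0.3701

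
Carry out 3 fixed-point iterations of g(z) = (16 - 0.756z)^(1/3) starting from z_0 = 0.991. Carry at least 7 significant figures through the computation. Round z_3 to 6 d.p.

2.420002

z_1 = g(0.991000) = 2.479881
z_2 = g(2.479881) = 2.417306
z_3 = g(2.417306) = 2.420002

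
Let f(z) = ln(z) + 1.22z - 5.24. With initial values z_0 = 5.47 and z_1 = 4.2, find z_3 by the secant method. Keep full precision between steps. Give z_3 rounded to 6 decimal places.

f(z_0) = 3.132679, f(z_1) = 1.319085
z_2 = 4.200000 - (1.319085)·(4.200000 - 5.470000)/(1.319085 - (3.132679)) = 3.276289; f(z_2) = -0.056216
z_3 = 3.276289 - (-0.056216)·(3.276289 - 4.200000)/(-0.056216 - (1.319085)) = 3.314046; f(z_3) = 0.001306

3.314046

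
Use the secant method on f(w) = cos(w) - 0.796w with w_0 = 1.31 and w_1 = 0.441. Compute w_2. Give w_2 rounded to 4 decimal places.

f(w_0) = -0.784910, f(w_1) = 0.553289
w_2 = 0.441000 - (0.553289)·(0.441000 - 1.310000)/(0.553289 - (-0.784910)) = 0.800295; f(w_2) = 0.059460

0.8003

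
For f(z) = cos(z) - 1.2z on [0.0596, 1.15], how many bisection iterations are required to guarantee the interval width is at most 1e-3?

Initial width b − a = 1.15 − 0.0596 = 1.090400.
After n steps the width is (b−a)/2^n; need (b−a)/2^n ≤ 1e-3.
So n ≥ log₂(1.090400/1e-3) = log₂(1090.4000) ≈ 10.0906.
Hence n = 11.

11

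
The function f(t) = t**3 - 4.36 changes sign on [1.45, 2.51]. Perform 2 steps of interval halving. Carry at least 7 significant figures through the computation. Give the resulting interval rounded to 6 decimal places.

f(1.450000) = -1.311375, f(2.510000) = 11.453251 (opposite signs)
step 1: m = 1.980000, f(m) = 3.402392 > 0 → root in [1.450000, 1.980000]
step 2: m = 1.715000, f(m) = 0.684201 > 0 → root in [1.450000, 1.715000]

[1.450000, 1.715000]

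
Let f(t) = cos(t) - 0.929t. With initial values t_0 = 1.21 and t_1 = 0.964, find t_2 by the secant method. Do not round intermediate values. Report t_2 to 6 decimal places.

0.784466

f(t_0) = -0.771071, f(t_1) = -0.325317
t_2 = 0.964000 - (-0.325317)·(0.964000 - 1.210000)/(-0.325317 - (-0.771071)) = 0.784466; f(t_2) = -0.021003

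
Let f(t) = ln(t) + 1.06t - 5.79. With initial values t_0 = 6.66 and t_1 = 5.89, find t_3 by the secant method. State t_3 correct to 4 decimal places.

f(t_0) = 3.165719, f(t_1) = 2.226656
t_2 = 5.890000 - (2.226656)·(5.890000 - 6.660000)/(2.226656 - (3.165719)) = 4.064218; f(t_2) = -0.079707
t_3 = 4.064218 - (-0.079707)·(4.064218 - 5.890000)/(-0.079707 - (2.226656)) = 4.127317; f(t_3) = 0.002583

4.1273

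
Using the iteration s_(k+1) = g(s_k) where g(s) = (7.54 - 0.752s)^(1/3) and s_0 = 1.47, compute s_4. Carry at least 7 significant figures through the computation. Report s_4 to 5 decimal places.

1.83326

s_1 = g(1.470000) = 1.859971
s_2 = g(1.859971) = 1.831275
s_3 = g(1.831275) = 1.833417
s_4 = g(1.833417) = 1.833257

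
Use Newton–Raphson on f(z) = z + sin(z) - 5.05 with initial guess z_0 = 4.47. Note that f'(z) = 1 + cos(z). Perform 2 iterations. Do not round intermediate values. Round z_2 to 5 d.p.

z_0 = 4.470000: f = -1.550767, f' = 0.759978 → z_1 = 4.470000 - (-1.550767)/(0.759978) = 6.510544
z_1 = 6.510544: f = 1.685948, f' = 1.974265 → z_2 = 6.510544 - (1.685948)/(1.974265) = 5.656581

5.65658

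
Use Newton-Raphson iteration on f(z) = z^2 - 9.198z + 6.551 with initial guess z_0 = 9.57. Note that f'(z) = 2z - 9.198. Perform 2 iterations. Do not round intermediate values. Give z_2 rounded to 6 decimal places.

8.422206

z_0 = 9.570000: f = 10.111040, f' = 9.942000 → z_1 = 9.570000 - (10.111040)/(9.942000) = 8.552997
z_1 = 8.552997: f = 1.034294, f' = 7.907995 → z_2 = 8.552997 - (1.034294)/(7.907995) = 8.422206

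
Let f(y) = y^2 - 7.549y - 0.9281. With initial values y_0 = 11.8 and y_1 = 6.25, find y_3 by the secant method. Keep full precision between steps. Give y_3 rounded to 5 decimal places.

Secant update: y_(k+1) = y_k − f(y_k)·(y_k − y_(k-1))/(f(y_k) − f(y_(k-1))).
f(y_0) = 49.233700, f(y_1) = -9.046850
y_2 = 6.250000 - (-9.046850)·(6.250000 - 11.800000)/(-9.046850 - (49.233700)) = 7.111523; f(y_2) = -4.039230
y_3 = 7.111523 - (-4.039230)·(7.111523 - 6.250000)/(-4.039230 - (-9.046850)) = 7.806441; f(y_3) = 1.081600

7.80644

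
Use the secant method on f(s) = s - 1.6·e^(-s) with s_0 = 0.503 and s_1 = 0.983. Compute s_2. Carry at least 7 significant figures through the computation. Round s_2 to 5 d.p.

f(s_0) = -0.464542, f(s_1) = 0.384301
s_2 = 0.983000 - (0.384301)·(0.983000 - 0.503000)/(0.384301 - (-0.464542)) = 0.765687; f(s_2) = 0.021664

0.76569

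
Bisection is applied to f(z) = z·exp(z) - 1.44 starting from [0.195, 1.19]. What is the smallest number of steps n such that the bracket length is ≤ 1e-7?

24

Initial width b − a = 1.19 − 0.195 = 0.995000.
After n steps the width is (b−a)/2^n; need (b−a)/2^n ≤ 1e-7.
So n ≥ log₂(0.995000/1e-7) = log₂(9950000.0000) ≈ 23.2463.
Hence n = 24.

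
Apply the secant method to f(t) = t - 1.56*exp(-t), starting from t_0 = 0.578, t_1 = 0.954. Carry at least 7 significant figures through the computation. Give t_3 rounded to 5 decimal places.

Secant update: t_(k+1) = t_k − f(t_k)·(t_k − t_(k-1))/(f(t_k) − f(t_(k-1))).
f(t_0) = -0.297190, f(t_1) = 0.353092
t_2 = 0.954000 - (0.353092)·(0.954000 - 0.578000)/(0.353092 - (-0.297190)) = 0.749838; f(t_2) = 0.012827
t_3 = 0.749838 - (0.012827)·(0.749838 - 0.954000)/(0.012827 - (0.353092)) = 0.742142; f(t_3) = -0.000563

0.74214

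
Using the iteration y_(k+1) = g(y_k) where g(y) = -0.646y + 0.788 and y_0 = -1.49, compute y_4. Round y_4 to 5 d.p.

0.13588

y_1 = g(-1.490000) = 1.750540
y_2 = g(1.750540) = -0.342849
y_3 = g(-0.342849) = 1.009480
y_4 = g(1.009480) = 0.135876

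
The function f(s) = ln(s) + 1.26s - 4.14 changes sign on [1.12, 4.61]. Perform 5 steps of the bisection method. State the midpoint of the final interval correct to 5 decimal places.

f(1.120000) = -2.615471, f(4.610000) = 3.196828 (opposite signs)
step 1: m = 2.865000, f(m) = 0.522468 > 0 → root in [1.120000, 2.865000]
step 2: m = 1.992500, f(m) = -0.940060 < 0 → root in [1.992500, 2.865000]
step 3: m = 2.428750, f(m) = -0.192398 < 0 → root in [2.428750, 2.865000]
step 4: m = 2.646875, f(m) = 0.168442 > 0 → root in [2.428750, 2.646875]
step 5: m = 2.537813, f(m) = -0.011054 < 0 → root in [2.537813, 2.646875]
Midpoint of [2.537813, 2.646875] = 2.592344

2.59234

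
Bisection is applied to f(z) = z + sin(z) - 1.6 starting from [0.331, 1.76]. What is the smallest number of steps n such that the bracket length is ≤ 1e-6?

21

Initial width b − a = 1.76 − 0.331 = 1.429000.
After n steps the width is (b−a)/2^n; need (b−a)/2^n ≤ 1e-6.
So n ≥ log₂(1.429000/1e-6) = log₂(1429000.0000) ≈ 20.4466.
Hence n = 21.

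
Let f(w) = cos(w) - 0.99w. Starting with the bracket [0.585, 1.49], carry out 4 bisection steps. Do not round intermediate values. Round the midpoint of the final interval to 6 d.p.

f(0.585000) = 0.254562, f(1.490000) = -1.394392 (opposite signs)
step 1: m = 1.037500, f(m) = -0.518750 < 0 → root in [0.585000, 1.037500]
step 2: m = 0.811250, f(m) = -0.114545 < 0 → root in [0.585000, 0.811250]
step 3: m = 0.698125, f(m) = 0.074905 > 0 → root in [0.698125, 0.811250]
step 4: m = 0.754687, f(m) = -0.018655 < 0 → root in [0.698125, 0.754687]
Midpoint of [0.698125, 0.754687] = 0.726406

0.726406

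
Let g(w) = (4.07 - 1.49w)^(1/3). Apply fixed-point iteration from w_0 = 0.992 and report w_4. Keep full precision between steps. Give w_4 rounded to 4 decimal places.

1.2879

w_1 = g(0.992000) = 1.373643
w_2 = g(1.373643) = 1.264789
w_3 = g(1.264789) = 1.297721
w_4 = g(1.297721) = 1.287935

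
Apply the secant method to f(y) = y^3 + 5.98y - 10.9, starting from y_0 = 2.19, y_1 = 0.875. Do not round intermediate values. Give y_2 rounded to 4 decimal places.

1.2463

Secant update: y_(k+1) = y_k − f(y_k)·(y_k − y_(k-1))/(f(y_k) − f(y_(k-1))).
f(y_0) = 12.699659, f(y_1) = -4.997578
y_2 = 0.875000 - (-4.997578)·(0.875000 - 2.190000)/(-4.997578 - (12.699659)) = 1.246347; f(y_2) = -1.510794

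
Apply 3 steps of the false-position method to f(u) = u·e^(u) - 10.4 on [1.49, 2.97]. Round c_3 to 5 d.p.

f(1.490000) = -3.788728, f(2.970000) = 47.491001
step 1: c = 1.599348, f(c) = -2.483545 < 0 → new bracket [1.599348, 2.970000]
step 2: c = 1.667464, f(c) = -1.564588 < 0 → new bracket [1.667464, 2.970000]
step 3: c = 1.709007, f(c) = -0.960341 < 0 → new bracket [1.709007, 2.970000]

1.70901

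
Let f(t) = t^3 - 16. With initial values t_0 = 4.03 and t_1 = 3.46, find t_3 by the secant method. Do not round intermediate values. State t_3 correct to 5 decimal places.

2.61314

Secant update: t_(k+1) = t_k − f(t_k)·(t_k − t_(k-1))/(f(t_k) − f(t_(k-1))).
f(t_0) = 49.450827, f(t_1) = 25.421736
t_2 = 3.460000 - (25.421736)·(3.460000 - 4.030000)/(25.421736 - (49.450827)) = 2.856965; f(t_2) = 7.319253
t_3 = 2.856965 - (7.319253)·(2.856965 - 3.460000)/(7.319253 - (25.421736)) = 2.613144; f(t_3) = 1.843902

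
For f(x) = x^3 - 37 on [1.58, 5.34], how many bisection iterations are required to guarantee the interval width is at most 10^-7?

Initial width b − a = 5.34 − 1.58 = 3.760000.
After n steps the width is (b−a)/2^n; need (b−a)/2^n ≤ 10^-7.
So n ≥ log₂(3.760000/10^-7) = log₂(37600000.0000) ≈ 25.1642.
Hence n = 26.

26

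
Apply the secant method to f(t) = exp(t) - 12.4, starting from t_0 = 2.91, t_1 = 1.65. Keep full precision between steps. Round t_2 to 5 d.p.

f(t_0) = 5.956799, f(t_1) = -7.193020
t_2 = 1.650000 - (-7.193020)·(1.650000 - 2.910000)/(-7.193020 - (5.956799)) = 2.339227; f(t_2) = -2.026789

2.33923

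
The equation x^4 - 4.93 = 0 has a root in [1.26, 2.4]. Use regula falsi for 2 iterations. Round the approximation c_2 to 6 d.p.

f(1.260000) = -2.409526, f(2.400000) = 28.247600
step 1: c = 1.349599, f(c) = -1.612435 < 0 → new bracket [1.349599, 2.400000]
step 2: c = 1.406321, f(c) = -1.018552 < 0 → new bracket [1.406321, 2.400000]

1.406321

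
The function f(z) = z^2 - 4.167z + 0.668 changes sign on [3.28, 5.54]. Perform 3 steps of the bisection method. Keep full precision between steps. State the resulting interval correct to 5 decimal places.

f(3.280000) = -2.241360, f(5.540000) = 8.274420 (opposite signs)
step 1: m = 4.410000, f(m) = 1.739630 > 0 → root in [3.280000, 4.410000]
step 2: m = 3.845000, f(m) = -0.570090 < 0 → root in [3.845000, 4.410000]
step 3: m = 4.127500, f(m) = 0.504964 > 0 → root in [3.845000, 4.127500]

[3.84500, 4.12750]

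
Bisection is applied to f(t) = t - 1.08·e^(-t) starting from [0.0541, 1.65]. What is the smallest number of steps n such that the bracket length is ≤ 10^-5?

Initial width b − a = 1.65 − 0.0541 = 1.595900.
After n steps the width is (b−a)/2^n; need (b−a)/2^n ≤ 10^-5.
So n ≥ log₂(1.595900/10^-5) = log₂(159590.0000) ≈ 17.2840.
Hence n = 18.

18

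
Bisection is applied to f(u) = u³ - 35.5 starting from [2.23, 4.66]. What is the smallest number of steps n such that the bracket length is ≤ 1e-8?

28

Initial width b − a = 4.66 − 2.23 = 2.430000.
After n steps the width is (b−a)/2^n; need (b−a)/2^n ≤ 1e-8.
So n ≥ log₂(2.430000/1e-8) = log₂(243000000.0000) ≈ 27.8564.
Hence n = 28.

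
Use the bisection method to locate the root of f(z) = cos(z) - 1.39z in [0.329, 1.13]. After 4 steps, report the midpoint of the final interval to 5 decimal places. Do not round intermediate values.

0.60434

f(0.329000) = 0.489056, f(1.130000) = -1.144040 (opposite signs)
step 1: m = 0.729500, f(m) = -0.268497 < 0 → root in [0.329000, 0.729500]
step 2: m = 0.529250, f(m) = 0.127528 > 0 → root in [0.529250, 0.729500]
step 3: m = 0.629375, f(m) = -0.066436 < 0 → root in [0.529250, 0.629375]
step 4: m = 0.579313, f(m) = 0.031595 > 0 → root in [0.579313, 0.629375]
Midpoint of [0.579313, 0.629375] = 0.604344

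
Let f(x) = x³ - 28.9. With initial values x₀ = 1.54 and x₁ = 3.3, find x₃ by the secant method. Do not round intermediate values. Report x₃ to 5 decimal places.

f(x_0) = -25.247736, f(x_1) = 7.037000
x_2 = 3.300000 - (7.037000)·(3.300000 - 1.540000)/(7.037000 - (-25.247736)) = 2.916378; f(x_2) = -4.095433
x_3 = 2.916378 - (-4.095433)·(2.916378 - 3.300000)/(-4.095433 - (7.037000)) = 3.057506; f(x_3) = -0.317377

3.05751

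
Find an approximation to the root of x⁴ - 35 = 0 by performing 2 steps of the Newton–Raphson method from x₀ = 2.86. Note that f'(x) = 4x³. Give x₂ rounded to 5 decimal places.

Newton update: x ← x − f(x)/f'(x).
x_0 = 2.860000: f = 31.905856, f' = 93.574624 → x_1 = 2.860000 - (31.905856)/(93.574624) = 2.519033
x_1 = 2.519033: f = 5.265718, f' = 63.938372 → x_2 = 2.519033 - (5.265718)/(63.938372) = 2.436677

2.43668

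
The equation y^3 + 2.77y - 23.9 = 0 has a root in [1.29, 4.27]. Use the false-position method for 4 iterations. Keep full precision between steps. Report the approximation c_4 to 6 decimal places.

f(1.290000) = -18.180011, f(4.270000) = 65.782383
step 1: c = 1.935246, f(c) = -11.291524 < 0 → new bracket [1.935246, 4.270000]
step 2: c = 2.277294, f(c) = -5.781699 < 0 → new bracket [2.277294, 4.270000]
step 3: c = 2.438286, f(c) = -2.649766 < 0 → new bracket [2.438286, 4.270000]
step 4: c = 2.509211, f(c) = -1.151132 < 0 → new bracket [2.509211, 4.270000]

2.509211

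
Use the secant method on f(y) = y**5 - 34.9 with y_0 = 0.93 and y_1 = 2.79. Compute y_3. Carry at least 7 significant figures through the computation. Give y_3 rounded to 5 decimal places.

f(y_0) = -34.204312, f(y_1) = 134.152274
y_2 = 2.790000 - (134.152274)·(2.790000 - 0.930000)/(134.152274 - (-34.204312)) = 1.307889; f(y_2) = -31.073043
y_3 = 1.307889 - (-31.073043)·(1.307889 - 2.790000)/(-31.073043 - (134.152274)) = 1.586621; f(y_3) = -24.845363

1.58662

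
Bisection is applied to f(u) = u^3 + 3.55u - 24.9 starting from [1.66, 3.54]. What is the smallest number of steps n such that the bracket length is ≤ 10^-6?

Initial width b − a = 3.54 − 1.66 = 1.880000.
After n steps the width is (b−a)/2^n; need (b−a)/2^n ≤ 10^-6.
So n ≥ log₂(1.880000/10^-6) = log₂(1880000.0000) ≈ 20.8423.
Hence n = 21.

21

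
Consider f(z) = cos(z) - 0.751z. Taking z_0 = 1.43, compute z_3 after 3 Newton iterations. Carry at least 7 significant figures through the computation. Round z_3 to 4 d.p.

0.8644

Newton update: z ← z − f(z)/f'(z).
f'(z) = -sin(z) - 0.751
z_0 = 1.430000: f = -0.933598, f' = -1.741105 → z_1 = 1.430000 - (-0.933598)/(-1.741105) = 0.893790
z_1 = 0.893790: f = -0.044773, f' = -1.530451 → z_2 = 0.893790 - (-0.044773)/(-1.530451) = 0.864535
z_2 = 0.864535: f = -0.000271, f' = -1.511793 → z_3 = 0.864535 - (-0.000271)/(-1.511793) = 0.864355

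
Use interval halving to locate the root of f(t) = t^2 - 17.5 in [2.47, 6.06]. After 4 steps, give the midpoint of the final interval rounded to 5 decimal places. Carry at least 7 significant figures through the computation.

f(2.470000) = -11.399100, f(6.060000) = 19.223600 (opposite signs)
step 1: m = 4.265000, f(m) = 0.690225 > 0 → root in [2.470000, 4.265000]
step 2: m = 3.367500, f(m) = -6.159944 < 0 → root in [3.367500, 4.265000]
step 3: m = 3.816250, f(m) = -2.936236 < 0 → root in [3.816250, 4.265000]
step 4: m = 4.040625, f(m) = -1.173350 < 0 → root in [4.040625, 4.265000]
Midpoint of [4.040625, 4.265000] = 4.152812

4.15281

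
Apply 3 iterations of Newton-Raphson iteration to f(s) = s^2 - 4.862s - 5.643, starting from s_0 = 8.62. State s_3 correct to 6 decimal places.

5.830285

f'(s) = 2s - 4.862
s_0 = 8.620000: f = 26.750960, f' = 12.378000 → s_1 = 8.620000 - (26.750960)/(12.378000) = 6.458830
s_1 = 6.458830: f = 4.670655, f' = 8.055660 → s_2 = 6.458830 - (4.670655)/(8.055660) = 5.879032
s_2 = 5.879032: f = 0.336166, f' = 6.896065 → s_3 = 5.879032 - (0.336166)/(6.896065) = 5.830285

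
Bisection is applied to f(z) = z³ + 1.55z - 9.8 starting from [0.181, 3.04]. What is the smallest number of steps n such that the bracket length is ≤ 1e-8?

Initial width b − a = 3.04 − 0.181 = 2.859000.
After n steps the width is (b−a)/2^n; need (b−a)/2^n ≤ 1e-8.
So n ≥ log₂(2.859000/1e-8) = log₂(285900000.0000) ≈ 28.0909.
Hence n = 29.

29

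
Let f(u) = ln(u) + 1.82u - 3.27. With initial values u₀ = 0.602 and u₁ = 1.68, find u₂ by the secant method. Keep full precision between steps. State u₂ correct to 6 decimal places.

f(u_0) = -2.681858, f(u_1) = 0.306394
u_2 = 1.680000 - (0.306394)·(1.680000 - 0.602000)/(0.306394 - (-2.681858)) = 1.569470; f(u_2) = 0.037173

1.569470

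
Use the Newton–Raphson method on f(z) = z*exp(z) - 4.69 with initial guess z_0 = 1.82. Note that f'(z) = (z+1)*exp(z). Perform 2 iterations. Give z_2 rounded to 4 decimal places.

1.3060

z_0 = 1.820000: f = 6.542782, f' = 17.404641 → z_1 = 1.820000 - (6.542782)/(17.404641) = 1.444078
z_1 = 1.444078: f = 1.429923, f' = 10.357867 → z_2 = 1.444078 - (1.429923)/(10.357867) = 1.306026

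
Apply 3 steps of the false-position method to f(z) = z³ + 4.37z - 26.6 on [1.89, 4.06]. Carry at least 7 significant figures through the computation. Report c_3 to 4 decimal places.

False-position update: c = (a·f(b) − b·f(a))/(f(b) − f(a)); replace the endpoint whose sign matches f(c).
f(1.890000) = -11.589431, f(4.060000) = 58.065616
step 1: c = 2.251052, f(c) = -5.356301 < 0 → new bracket [2.251052, 4.060000]
step 2: c = 2.403826, f(c) = -2.205053 < 0 → new bracket [2.403826, 4.060000]
step 3: c = 2.464419, f(c) = -0.863185 < 0 → new bracket [2.464419, 4.060000]

2.4644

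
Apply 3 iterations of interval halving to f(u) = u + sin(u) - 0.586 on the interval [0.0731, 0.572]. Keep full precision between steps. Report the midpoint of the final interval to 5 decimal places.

f(0.073100) = -0.439865, f(0.572000) = 0.527315 (opposite signs)
step 1: m = 0.322550, f(m) = 0.053536 > 0 → root in [0.073100, 0.322550]
step 2: m = 0.197825, f(m) = -0.191638 < 0 → root in [0.197825, 0.322550]
step 3: m = 0.260188, f(m) = -0.068551 < 0 → root in [0.260188, 0.322550]
Midpoint of [0.260188, 0.322550] = 0.291369

0.29137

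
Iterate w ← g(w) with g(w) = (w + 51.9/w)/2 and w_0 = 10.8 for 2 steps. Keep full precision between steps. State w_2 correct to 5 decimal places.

7.22713

w_1 = g(10.800000) = 7.802778
w_2 = g(7.802778) = 7.227128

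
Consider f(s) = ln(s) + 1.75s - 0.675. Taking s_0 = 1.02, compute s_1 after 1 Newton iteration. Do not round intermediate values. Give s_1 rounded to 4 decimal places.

f'(s) = 1/s + 1.75
s_0 = 1.020000: f = 1.129803, f' = 2.730392 → s_1 = 1.020000 - (1.129803)/(2.730392) = 0.606212

0.6062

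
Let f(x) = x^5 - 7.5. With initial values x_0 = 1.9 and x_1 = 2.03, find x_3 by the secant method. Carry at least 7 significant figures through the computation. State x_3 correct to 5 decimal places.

Secant update: x_(k+1) = x_k − f(x_k)·(x_k − x_(k-1))/(f(x_k) − f(x_(k-1))).
f(x_0) = 17.260990, f(x_1) = 26.973088
x_2 = 2.030000 - (26.973088)·(2.030000 - 1.900000)/(26.973088 - (17.260990)) = 1.668955; f(x_2) = 5.448622
x_3 = 1.668955 - (5.448622)·(1.668955 - 2.030000)/(5.448622 - (26.973088)) = 1.577562; f(x_3) = 2.270841

1.57756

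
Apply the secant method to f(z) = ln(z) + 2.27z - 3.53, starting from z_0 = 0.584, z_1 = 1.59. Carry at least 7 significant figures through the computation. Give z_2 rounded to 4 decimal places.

Secant update: z_(k+1) = z_k − f(z_k)·(z_k − z_(k-1))/(f(z_k) − f(z_(k-1))).
f(z_0) = -2.742174, f(z_1) = 0.543034
z_2 = 1.590000 - (0.543034)·(1.590000 - 0.584000)/(0.543034 - (-2.742174)) = 1.423712; f(z_2) = 0.055092

1.4237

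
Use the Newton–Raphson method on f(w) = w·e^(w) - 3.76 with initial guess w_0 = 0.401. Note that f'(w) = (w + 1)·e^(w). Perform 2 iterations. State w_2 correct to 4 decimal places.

1.4462

w_0 = 0.401000: f = -3.161180, f' = 2.092137 → w_1 = 0.401000 - (-3.161180)/(2.092137) = 1.911981
w_1 = 1.911981: f = 9.177379, f' = 19.703858 → w_2 = 1.911981 - (9.177379)/(19.703858) = 1.446215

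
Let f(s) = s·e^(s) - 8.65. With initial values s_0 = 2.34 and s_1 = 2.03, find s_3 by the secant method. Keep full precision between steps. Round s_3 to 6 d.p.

f(s_0) = 15.642094, f(s_1) = 6.806595
s_2 = 2.030000 - (6.806595)·(2.030000 - 2.340000)/(6.806595 - (15.642094)) = 1.791186; f(s_2) = 2.090947
s_3 = 1.791186 - (2.090947)·(1.791186 - 2.030000)/(2.090947 - (6.806595)) = 1.685294; f(s_3) = 0.440534

1.685294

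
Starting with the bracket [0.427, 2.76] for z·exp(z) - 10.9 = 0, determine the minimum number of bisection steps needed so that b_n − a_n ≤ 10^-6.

22

Initial width b − a = 2.76 − 0.427 = 2.333000.
After n steps the width is (b−a)/2^n; need (b−a)/2^n ≤ 10^-6.
So n ≥ log₂(2.333000/10^-6) = log₂(2333000.0000) ≈ 21.1538.
Hence n = 22.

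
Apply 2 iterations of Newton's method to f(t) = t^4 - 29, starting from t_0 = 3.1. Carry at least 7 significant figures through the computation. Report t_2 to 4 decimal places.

f'(t) = 4t^3
t_0 = 3.100000: f = 63.352100, f' = 119.164000 → t_1 = 3.100000 - (63.352100)/(119.164000) = 2.568362
t_1 = 2.568362: f = 14.513599, f' = 67.768636 → t_2 = 2.568362 - (14.513599)/(67.768636) = 2.354198

2.3542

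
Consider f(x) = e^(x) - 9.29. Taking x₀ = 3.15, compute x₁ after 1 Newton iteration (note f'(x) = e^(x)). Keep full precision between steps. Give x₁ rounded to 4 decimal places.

2.5481

Newton update: x ← x − f(x)/f'(x).
x_0 = 3.150000: f = 14.046065, f' = 23.336065 → x_1 = 3.150000 - (14.046065)/(23.336065) = 2.548096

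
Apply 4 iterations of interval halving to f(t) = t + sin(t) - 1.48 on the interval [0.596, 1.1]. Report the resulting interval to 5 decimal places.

[0.75350, 0.78500]

f(0.596000) = -0.322663, f(1.100000) = 0.511207 (opposite signs)
step 1: m = 0.848000, f(m) = 0.117959 > 0 → root in [0.596000, 0.848000]
step 2: m = 0.722000, f(m) = -0.097113 < 0 → root in [0.722000, 0.848000]
step 3: m = 0.785000, f(m) = 0.011825 > 0 → root in [0.722000, 0.785000]
step 4: m = 0.753500, f(m) = -0.042305 < 0 → root in [0.753500, 0.785000]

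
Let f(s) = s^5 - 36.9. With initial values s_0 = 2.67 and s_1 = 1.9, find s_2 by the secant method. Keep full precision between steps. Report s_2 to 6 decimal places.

f(s_0) = 98.792645, f(s_1) = -12.139010
s_2 = 1.900000 - (-12.139010)·(1.900000 - 2.670000)/(-12.139010 - (98.792645)) = 1.984259; f(s_2) = -6.139580

1.984259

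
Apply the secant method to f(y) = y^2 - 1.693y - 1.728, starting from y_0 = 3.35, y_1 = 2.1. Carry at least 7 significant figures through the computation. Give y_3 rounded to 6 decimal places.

2.418787

f(y_0) = 3.822950, f(y_1) = -0.873300
y_2 = 2.100000 - (-0.873300)·(2.100000 - 3.350000)/(-0.873300 - (3.822950)) = 2.332446; f(y_2) = -0.236526
y_3 = 2.332446 - (-0.236526)·(2.332446 - 2.100000)/(-0.236526 - (-0.873300)) = 2.418787; f(y_3) = 0.027524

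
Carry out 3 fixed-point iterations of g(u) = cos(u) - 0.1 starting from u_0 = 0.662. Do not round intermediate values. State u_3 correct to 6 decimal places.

u_1 = g(0.662000) = 0.688764
u_2 = g(0.688764) = 0.672032
u_3 = g(0.672032) = 0.682558

0.682558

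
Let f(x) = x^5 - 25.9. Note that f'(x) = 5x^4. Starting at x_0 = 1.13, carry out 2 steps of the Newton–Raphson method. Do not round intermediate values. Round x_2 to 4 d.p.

x_0 = 1.130000: f = -24.057565, f' = 8.152368 → x_1 = 1.130000 - (-24.057565)/(8.152368) = 4.080991
x_1 = 4.080991: f = 1106.052466, f' = 1386.859789 → x_2 = 4.080991 - (1106.052466)/(1386.859789) = 3.283468

3.2835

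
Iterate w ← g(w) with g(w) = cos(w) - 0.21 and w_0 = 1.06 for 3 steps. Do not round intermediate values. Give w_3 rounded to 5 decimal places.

0.52076

w_1 = g(1.060000) = 0.278872
w_2 = g(0.278872) = 0.751367
w_3 = g(0.751367) = 0.520757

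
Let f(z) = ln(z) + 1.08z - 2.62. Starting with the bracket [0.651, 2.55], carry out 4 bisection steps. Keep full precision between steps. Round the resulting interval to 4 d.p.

f(0.651000) = -2.346166, f(2.550000) = 1.070093 (opposite signs)
step 1: m = 1.600500, f(m) = -0.421144 < 0 → root in [1.600500, 2.550000]
step 2: m = 2.075250, f(m) = 0.351352 > 0 → root in [1.600500, 2.075250]
step 3: m = 1.837875, f(m) = -0.026485 < 0 → root in [1.837875, 2.075250]
step 4: m = 1.956562, f(m) = 0.164277 > 0 → root in [1.837875, 1.956562]

[1.8379, 1.9566]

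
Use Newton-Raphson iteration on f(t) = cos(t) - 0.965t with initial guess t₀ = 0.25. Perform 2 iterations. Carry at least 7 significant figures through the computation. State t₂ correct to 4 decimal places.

0.7566

Newton update: t ← t − f(t)/f'(t).
f'(t) = -sin(t) - 0.965
t_0 = 0.250000: f = 0.727662, f' = -1.212404 → t_1 = 0.250000 - (0.727662)/(-1.212404) = 0.850181
t_1 = 0.850181: f = -0.160578, f' = -1.716400 → t_2 = 0.850181 - (-0.160578)/(-1.716400) = 0.756626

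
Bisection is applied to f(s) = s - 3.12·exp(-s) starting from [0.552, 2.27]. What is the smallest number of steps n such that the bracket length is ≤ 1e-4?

15

Initial width b − a = 2.27 − 0.552 = 1.718000.
After n steps the width is (b−a)/2^n; need (b−a)/2^n ≤ 1e-4.
So n ≥ log₂(1.718000/1e-4) = log₂(17180.0000) ≈ 14.0684.
Hence n = 15.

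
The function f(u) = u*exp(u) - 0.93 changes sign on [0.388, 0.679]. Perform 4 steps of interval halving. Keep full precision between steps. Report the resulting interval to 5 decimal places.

f(0.388000) = -0.358076, f(0.679000) = 0.408923 (opposite signs)
step 1: m = 0.533500, f(m) = -0.020442 < 0 → root in [0.533500, 0.679000]
step 2: m = 0.606250, f(m) = 0.181585 > 0 → root in [0.533500, 0.606250]
step 3: m = 0.569875, f(m) = 0.077565 > 0 → root in [0.533500, 0.569875]
step 4: m = 0.551688, f(m) = 0.027829 > 0 → root in [0.533500, 0.551688]

[0.53350, 0.55169]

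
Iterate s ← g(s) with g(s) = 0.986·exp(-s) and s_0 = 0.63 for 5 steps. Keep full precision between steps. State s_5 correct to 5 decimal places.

0.55833

s_1 = g(0.630000) = 0.525136
s_2 = g(0.525136) = 0.583195
s_3 = g(0.583195) = 0.550299
s_4 = g(0.550299) = 0.568702
s_5 = g(0.568702) = 0.558332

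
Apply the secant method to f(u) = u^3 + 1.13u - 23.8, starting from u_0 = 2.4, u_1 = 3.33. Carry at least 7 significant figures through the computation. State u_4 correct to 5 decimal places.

f(u_0) = -7.264000, f(u_1) = 16.888937
u_2 = 3.330000 - (16.888937)·(3.330000 - 2.400000)/(16.888937 - (-7.264000)) = 2.679698; f(u_2) = -1.529623
u_3 = 2.679698 - (-1.529623)·(2.679698 - 3.330000)/(-1.529623 - (16.888937)) = 2.733704; f(u_3) = -0.281570
u_4 = 2.733704 - (-0.281570)·(2.733704 - 2.679698)/(-0.281570 - (-1.529623)) = 2.745888; f(u_4) = 0.006580

2.74589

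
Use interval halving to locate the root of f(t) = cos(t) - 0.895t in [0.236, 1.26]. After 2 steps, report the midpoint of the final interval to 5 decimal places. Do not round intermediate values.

0.87600

f(0.236000) = 0.761061, f(1.260000) = -0.821883 (opposite signs)
step 1: m = 0.748000, f(m) = 0.063591 > 0 → root in [0.748000, 1.260000]
step 2: m = 1.004000, f(m) = -0.361648 < 0 → root in [0.748000, 1.004000]
Midpoint of [0.748000, 1.004000] = 0.876000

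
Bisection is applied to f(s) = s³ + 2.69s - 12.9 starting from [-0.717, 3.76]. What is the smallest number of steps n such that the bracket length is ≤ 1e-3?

Initial width b − a = 3.76 − -0.717 = 4.477000.
After n steps the width is (b−a)/2^n; need (b−a)/2^n ≤ 1e-3.
So n ≥ log₂(4.477000/1e-3) = log₂(4477.0000) ≈ 12.1283.
Hence n = 13.

13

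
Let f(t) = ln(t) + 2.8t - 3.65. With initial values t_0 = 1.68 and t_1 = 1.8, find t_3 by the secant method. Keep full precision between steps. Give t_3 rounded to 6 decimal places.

f(t_0) = 1.572794, f(t_1) = 1.977787
t_2 = 1.800000 - (1.977787)·(1.800000 - 1.680000)/(1.977787 - (1.572794)) = 1.213979; f(t_2) = -0.056956
t_3 = 1.213979 - (-0.056956)·(1.213979 - 1.800000)/(-0.056956 - (1.977787)) = 1.230383; f(t_3) = 0.002396

1.230383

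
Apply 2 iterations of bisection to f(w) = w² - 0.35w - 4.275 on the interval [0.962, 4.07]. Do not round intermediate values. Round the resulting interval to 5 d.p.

f(0.962000) = -3.686256, f(4.070000) = 10.865400 (opposite signs)
step 1: m = 2.516000, f(m) = 1.174656 > 0 → root in [0.962000, 2.516000]
step 2: m = 1.739000, f(m) = -1.859529 < 0 → root in [1.739000, 2.516000]

[1.73900, 2.51600]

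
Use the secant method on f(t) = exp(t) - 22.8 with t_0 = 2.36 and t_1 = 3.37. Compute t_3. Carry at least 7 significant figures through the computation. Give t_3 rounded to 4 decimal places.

f(t_0) = -12.209049, f(t_1) = 6.278527
t_2 = 3.370000 - (6.278527)·(3.370000 - 2.360000)/(6.278527 - (-12.209049)) = 3.026996; f(t_2) = -2.164849
t_3 = 3.026996 - (-2.164849)·(3.026996 - 3.370000)/(-2.164849 - (6.278527)) = 3.114941; f(t_3) = -0.267902

3.1149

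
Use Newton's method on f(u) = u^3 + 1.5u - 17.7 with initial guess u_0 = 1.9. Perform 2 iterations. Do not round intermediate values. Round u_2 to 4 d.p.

f'(u) = 3u^2 + 1.5
u_0 = 1.900000: f = -7.991000, f' = 12.330000 → u_1 = 1.900000 - (-7.991000)/(12.330000) = 2.548094
u_1 = 2.548094: f = 2.666364, f' = 20.978350 → u_2 = 2.548094 - (2.666364)/(20.978350) = 2.420993

2.4210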